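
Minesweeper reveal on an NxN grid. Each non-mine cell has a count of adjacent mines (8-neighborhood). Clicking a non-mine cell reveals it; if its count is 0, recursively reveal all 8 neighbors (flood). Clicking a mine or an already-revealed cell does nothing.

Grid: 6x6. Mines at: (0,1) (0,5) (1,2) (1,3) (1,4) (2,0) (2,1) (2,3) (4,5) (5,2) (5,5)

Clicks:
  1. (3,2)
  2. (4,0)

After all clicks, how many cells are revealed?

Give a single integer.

Answer: 7

Derivation:
Click 1 (3,2) count=2: revealed 1 new [(3,2)] -> total=1
Click 2 (4,0) count=0: revealed 6 new [(3,0) (3,1) (4,0) (4,1) (5,0) (5,1)] -> total=7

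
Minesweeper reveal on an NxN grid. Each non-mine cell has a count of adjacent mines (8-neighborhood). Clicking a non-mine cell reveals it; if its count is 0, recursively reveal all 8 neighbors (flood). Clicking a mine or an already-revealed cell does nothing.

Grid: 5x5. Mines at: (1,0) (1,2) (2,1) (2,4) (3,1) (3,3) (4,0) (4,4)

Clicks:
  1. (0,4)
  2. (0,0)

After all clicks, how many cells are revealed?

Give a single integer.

Click 1 (0,4) count=0: revealed 4 new [(0,3) (0,4) (1,3) (1,4)] -> total=4
Click 2 (0,0) count=1: revealed 1 new [(0,0)] -> total=5

Answer: 5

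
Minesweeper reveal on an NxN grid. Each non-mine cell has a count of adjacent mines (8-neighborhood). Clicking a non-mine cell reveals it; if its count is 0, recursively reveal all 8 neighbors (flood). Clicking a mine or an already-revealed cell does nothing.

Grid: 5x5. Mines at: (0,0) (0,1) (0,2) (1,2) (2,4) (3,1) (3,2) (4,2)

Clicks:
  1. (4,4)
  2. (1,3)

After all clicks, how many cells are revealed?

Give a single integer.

Answer: 5

Derivation:
Click 1 (4,4) count=0: revealed 4 new [(3,3) (3,4) (4,3) (4,4)] -> total=4
Click 2 (1,3) count=3: revealed 1 new [(1,3)] -> total=5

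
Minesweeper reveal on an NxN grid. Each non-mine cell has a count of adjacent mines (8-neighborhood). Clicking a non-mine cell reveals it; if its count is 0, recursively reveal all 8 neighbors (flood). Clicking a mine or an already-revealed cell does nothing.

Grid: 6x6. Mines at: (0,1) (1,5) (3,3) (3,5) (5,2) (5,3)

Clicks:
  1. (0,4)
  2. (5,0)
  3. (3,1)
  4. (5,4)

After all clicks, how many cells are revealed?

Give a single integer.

Click 1 (0,4) count=1: revealed 1 new [(0,4)] -> total=1
Click 2 (5,0) count=0: revealed 14 new [(1,0) (1,1) (1,2) (2,0) (2,1) (2,2) (3,0) (3,1) (3,2) (4,0) (4,1) (4,2) (5,0) (5,1)] -> total=15
Click 3 (3,1) count=0: revealed 0 new [(none)] -> total=15
Click 4 (5,4) count=1: revealed 1 new [(5,4)] -> total=16

Answer: 16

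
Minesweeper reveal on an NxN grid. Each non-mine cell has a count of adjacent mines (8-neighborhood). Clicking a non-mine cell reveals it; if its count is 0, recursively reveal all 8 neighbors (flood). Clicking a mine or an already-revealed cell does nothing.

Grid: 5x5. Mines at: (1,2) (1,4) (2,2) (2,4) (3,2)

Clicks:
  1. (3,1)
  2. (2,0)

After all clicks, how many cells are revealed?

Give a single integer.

Click 1 (3,1) count=2: revealed 1 new [(3,1)] -> total=1
Click 2 (2,0) count=0: revealed 9 new [(0,0) (0,1) (1,0) (1,1) (2,0) (2,1) (3,0) (4,0) (4,1)] -> total=10

Answer: 10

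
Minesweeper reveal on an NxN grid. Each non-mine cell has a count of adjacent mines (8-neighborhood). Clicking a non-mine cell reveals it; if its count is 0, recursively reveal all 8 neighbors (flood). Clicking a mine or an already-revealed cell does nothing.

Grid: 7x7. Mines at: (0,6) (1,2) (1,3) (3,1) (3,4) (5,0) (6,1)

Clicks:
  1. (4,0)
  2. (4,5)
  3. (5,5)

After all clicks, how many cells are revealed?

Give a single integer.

Answer: 22

Derivation:
Click 1 (4,0) count=2: revealed 1 new [(4,0)] -> total=1
Click 2 (4,5) count=1: revealed 1 new [(4,5)] -> total=2
Click 3 (5,5) count=0: revealed 20 new [(1,5) (1,6) (2,5) (2,6) (3,5) (3,6) (4,2) (4,3) (4,4) (4,6) (5,2) (5,3) (5,4) (5,5) (5,6) (6,2) (6,3) (6,4) (6,5) (6,6)] -> total=22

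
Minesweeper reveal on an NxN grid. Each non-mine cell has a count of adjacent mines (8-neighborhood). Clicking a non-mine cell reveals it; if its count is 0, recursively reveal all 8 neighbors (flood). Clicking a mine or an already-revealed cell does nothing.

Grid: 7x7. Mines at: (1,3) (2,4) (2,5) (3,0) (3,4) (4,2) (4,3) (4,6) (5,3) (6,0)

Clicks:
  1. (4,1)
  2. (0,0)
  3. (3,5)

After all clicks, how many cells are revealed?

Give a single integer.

Click 1 (4,1) count=2: revealed 1 new [(4,1)] -> total=1
Click 2 (0,0) count=0: revealed 9 new [(0,0) (0,1) (0,2) (1,0) (1,1) (1,2) (2,0) (2,1) (2,2)] -> total=10
Click 3 (3,5) count=4: revealed 1 new [(3,5)] -> total=11

Answer: 11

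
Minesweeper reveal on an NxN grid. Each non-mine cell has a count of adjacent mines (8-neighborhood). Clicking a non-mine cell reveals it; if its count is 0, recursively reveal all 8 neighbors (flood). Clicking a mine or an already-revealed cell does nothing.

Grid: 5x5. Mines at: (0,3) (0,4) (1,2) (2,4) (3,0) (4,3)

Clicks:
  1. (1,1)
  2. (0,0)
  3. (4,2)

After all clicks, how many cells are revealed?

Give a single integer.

Answer: 7

Derivation:
Click 1 (1,1) count=1: revealed 1 new [(1,1)] -> total=1
Click 2 (0,0) count=0: revealed 5 new [(0,0) (0,1) (1,0) (2,0) (2,1)] -> total=6
Click 3 (4,2) count=1: revealed 1 new [(4,2)] -> total=7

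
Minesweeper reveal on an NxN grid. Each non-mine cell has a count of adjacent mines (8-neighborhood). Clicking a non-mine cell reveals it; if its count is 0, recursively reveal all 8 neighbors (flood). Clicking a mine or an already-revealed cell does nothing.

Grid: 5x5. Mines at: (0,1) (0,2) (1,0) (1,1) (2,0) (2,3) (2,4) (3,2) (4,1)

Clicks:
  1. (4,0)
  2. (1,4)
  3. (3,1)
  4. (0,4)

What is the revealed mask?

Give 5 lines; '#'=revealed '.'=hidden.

Click 1 (4,0) count=1: revealed 1 new [(4,0)] -> total=1
Click 2 (1,4) count=2: revealed 1 new [(1,4)] -> total=2
Click 3 (3,1) count=3: revealed 1 new [(3,1)] -> total=3
Click 4 (0,4) count=0: revealed 3 new [(0,3) (0,4) (1,3)] -> total=6

Answer: ...##
...##
.....
.#...
#....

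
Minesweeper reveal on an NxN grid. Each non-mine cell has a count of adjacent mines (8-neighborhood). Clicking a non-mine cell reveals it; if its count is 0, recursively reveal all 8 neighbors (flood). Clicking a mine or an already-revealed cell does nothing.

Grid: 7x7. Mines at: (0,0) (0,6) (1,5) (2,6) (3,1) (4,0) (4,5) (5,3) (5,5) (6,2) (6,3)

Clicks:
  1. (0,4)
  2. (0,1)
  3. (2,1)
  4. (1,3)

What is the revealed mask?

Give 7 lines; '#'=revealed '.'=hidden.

Answer: .####..
.####..
.####..
..###..
..###..
.......
.......

Derivation:
Click 1 (0,4) count=1: revealed 1 new [(0,4)] -> total=1
Click 2 (0,1) count=1: revealed 1 new [(0,1)] -> total=2
Click 3 (2,1) count=1: revealed 1 new [(2,1)] -> total=3
Click 4 (1,3) count=0: revealed 15 new [(0,2) (0,3) (1,1) (1,2) (1,3) (1,4) (2,2) (2,3) (2,4) (3,2) (3,3) (3,4) (4,2) (4,3) (4,4)] -> total=18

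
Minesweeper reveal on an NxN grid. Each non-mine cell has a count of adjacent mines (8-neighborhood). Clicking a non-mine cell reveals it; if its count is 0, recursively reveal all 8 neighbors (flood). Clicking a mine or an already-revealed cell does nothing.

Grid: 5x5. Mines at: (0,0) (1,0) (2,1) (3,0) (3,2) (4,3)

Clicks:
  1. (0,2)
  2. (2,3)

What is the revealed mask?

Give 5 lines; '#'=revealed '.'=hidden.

Click 1 (0,2) count=0: revealed 13 new [(0,1) (0,2) (0,3) (0,4) (1,1) (1,2) (1,3) (1,4) (2,2) (2,3) (2,4) (3,3) (3,4)] -> total=13
Click 2 (2,3) count=1: revealed 0 new [(none)] -> total=13

Answer: .####
.####
..###
...##
.....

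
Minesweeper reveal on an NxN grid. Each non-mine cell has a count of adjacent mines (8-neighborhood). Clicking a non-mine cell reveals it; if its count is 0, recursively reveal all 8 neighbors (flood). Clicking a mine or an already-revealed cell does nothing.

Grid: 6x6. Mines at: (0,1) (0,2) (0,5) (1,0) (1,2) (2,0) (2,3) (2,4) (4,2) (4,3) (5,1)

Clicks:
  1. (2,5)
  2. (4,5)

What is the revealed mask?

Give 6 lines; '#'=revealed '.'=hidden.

Answer: ......
......
.....#
....##
....##
....##

Derivation:
Click 1 (2,5) count=1: revealed 1 new [(2,5)] -> total=1
Click 2 (4,5) count=0: revealed 6 new [(3,4) (3,5) (4,4) (4,5) (5,4) (5,5)] -> total=7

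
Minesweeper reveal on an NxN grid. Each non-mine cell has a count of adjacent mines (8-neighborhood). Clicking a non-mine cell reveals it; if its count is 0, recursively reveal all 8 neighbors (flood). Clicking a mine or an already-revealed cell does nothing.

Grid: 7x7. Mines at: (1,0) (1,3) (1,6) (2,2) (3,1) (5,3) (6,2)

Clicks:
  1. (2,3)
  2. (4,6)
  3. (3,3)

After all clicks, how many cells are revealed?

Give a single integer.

Click 1 (2,3) count=2: revealed 1 new [(2,3)] -> total=1
Click 2 (4,6) count=0: revealed 17 new [(2,4) (2,5) (2,6) (3,3) (3,4) (3,5) (3,6) (4,3) (4,4) (4,5) (4,6) (5,4) (5,5) (5,6) (6,4) (6,5) (6,6)] -> total=18
Click 3 (3,3) count=1: revealed 0 new [(none)] -> total=18

Answer: 18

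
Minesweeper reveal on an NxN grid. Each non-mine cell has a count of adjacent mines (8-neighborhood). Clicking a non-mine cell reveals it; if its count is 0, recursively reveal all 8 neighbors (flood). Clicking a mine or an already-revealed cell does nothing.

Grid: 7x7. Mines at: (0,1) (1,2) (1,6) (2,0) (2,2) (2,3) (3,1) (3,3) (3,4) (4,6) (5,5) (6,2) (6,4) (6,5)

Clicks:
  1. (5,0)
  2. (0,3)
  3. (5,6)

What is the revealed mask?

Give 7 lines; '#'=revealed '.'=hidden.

Click 1 (5,0) count=0: revealed 6 new [(4,0) (4,1) (5,0) (5,1) (6,0) (6,1)] -> total=6
Click 2 (0,3) count=1: revealed 1 new [(0,3)] -> total=7
Click 3 (5,6) count=3: revealed 1 new [(5,6)] -> total=8

Answer: ...#...
.......
.......
.......
##.....
##....#
##.....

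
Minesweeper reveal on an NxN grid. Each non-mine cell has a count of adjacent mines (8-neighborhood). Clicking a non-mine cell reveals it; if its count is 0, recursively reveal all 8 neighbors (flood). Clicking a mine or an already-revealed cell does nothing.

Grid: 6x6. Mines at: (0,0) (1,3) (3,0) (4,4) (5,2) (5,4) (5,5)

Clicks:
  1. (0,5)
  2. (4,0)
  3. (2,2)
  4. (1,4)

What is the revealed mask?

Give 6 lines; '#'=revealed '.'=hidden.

Click 1 (0,5) count=0: revealed 8 new [(0,4) (0,5) (1,4) (1,5) (2,4) (2,5) (3,4) (3,5)] -> total=8
Click 2 (4,0) count=1: revealed 1 new [(4,0)] -> total=9
Click 3 (2,2) count=1: revealed 1 new [(2,2)] -> total=10
Click 4 (1,4) count=1: revealed 0 new [(none)] -> total=10

Answer: ....##
....##
..#.##
....##
#.....
......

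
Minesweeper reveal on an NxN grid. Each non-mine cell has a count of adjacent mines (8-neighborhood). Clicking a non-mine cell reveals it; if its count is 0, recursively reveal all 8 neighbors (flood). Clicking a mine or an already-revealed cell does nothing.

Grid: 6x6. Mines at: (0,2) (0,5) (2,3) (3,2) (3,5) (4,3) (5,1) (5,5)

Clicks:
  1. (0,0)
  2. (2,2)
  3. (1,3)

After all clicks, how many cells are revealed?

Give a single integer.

Answer: 12

Derivation:
Click 1 (0,0) count=0: revealed 10 new [(0,0) (0,1) (1,0) (1,1) (2,0) (2,1) (3,0) (3,1) (4,0) (4,1)] -> total=10
Click 2 (2,2) count=2: revealed 1 new [(2,2)] -> total=11
Click 3 (1,3) count=2: revealed 1 new [(1,3)] -> total=12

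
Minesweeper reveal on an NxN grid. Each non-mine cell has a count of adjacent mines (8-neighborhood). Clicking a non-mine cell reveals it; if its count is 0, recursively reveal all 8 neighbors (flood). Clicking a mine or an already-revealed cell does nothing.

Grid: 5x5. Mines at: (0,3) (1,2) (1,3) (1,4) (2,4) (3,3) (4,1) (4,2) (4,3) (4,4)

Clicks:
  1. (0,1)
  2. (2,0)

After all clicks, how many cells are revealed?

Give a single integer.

Answer: 8

Derivation:
Click 1 (0,1) count=1: revealed 1 new [(0,1)] -> total=1
Click 2 (2,0) count=0: revealed 7 new [(0,0) (1,0) (1,1) (2,0) (2,1) (3,0) (3,1)] -> total=8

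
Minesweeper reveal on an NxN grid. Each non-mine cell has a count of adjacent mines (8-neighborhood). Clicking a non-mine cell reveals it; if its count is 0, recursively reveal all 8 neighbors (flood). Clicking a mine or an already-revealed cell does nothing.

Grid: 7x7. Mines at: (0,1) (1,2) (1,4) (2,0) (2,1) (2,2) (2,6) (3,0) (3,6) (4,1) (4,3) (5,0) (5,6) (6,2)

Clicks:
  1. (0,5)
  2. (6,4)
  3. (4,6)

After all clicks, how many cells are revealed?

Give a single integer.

Answer: 8

Derivation:
Click 1 (0,5) count=1: revealed 1 new [(0,5)] -> total=1
Click 2 (6,4) count=0: revealed 6 new [(5,3) (5,4) (5,5) (6,3) (6,4) (6,5)] -> total=7
Click 3 (4,6) count=2: revealed 1 new [(4,6)] -> total=8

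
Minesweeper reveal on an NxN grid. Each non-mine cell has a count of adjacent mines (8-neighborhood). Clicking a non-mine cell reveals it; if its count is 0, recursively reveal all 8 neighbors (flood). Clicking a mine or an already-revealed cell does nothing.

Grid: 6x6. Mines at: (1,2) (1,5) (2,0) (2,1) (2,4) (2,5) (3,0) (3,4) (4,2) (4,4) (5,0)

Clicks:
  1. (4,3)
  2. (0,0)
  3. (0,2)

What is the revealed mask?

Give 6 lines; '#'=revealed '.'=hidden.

Click 1 (4,3) count=3: revealed 1 new [(4,3)] -> total=1
Click 2 (0,0) count=0: revealed 4 new [(0,0) (0,1) (1,0) (1,1)] -> total=5
Click 3 (0,2) count=1: revealed 1 new [(0,2)] -> total=6

Answer: ###...
##....
......
......
...#..
......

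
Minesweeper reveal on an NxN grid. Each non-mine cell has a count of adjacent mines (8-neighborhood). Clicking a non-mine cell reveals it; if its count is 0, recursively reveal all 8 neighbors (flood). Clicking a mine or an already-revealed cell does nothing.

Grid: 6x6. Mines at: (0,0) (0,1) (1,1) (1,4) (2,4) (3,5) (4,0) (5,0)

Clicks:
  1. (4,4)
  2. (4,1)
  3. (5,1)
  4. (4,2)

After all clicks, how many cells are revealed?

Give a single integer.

Answer: 17

Derivation:
Click 1 (4,4) count=1: revealed 1 new [(4,4)] -> total=1
Click 2 (4,1) count=2: revealed 1 new [(4,1)] -> total=2
Click 3 (5,1) count=2: revealed 1 new [(5,1)] -> total=3
Click 4 (4,2) count=0: revealed 14 new [(2,1) (2,2) (2,3) (3,1) (3,2) (3,3) (3,4) (4,2) (4,3) (4,5) (5,2) (5,3) (5,4) (5,5)] -> total=17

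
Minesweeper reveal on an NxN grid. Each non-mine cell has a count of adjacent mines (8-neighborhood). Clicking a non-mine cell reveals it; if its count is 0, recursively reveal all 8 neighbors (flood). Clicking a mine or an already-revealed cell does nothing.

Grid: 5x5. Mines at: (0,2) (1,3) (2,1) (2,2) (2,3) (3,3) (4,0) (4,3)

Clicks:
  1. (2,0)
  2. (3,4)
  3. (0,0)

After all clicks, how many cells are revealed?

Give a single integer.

Click 1 (2,0) count=1: revealed 1 new [(2,0)] -> total=1
Click 2 (3,4) count=3: revealed 1 new [(3,4)] -> total=2
Click 3 (0,0) count=0: revealed 4 new [(0,0) (0,1) (1,0) (1,1)] -> total=6

Answer: 6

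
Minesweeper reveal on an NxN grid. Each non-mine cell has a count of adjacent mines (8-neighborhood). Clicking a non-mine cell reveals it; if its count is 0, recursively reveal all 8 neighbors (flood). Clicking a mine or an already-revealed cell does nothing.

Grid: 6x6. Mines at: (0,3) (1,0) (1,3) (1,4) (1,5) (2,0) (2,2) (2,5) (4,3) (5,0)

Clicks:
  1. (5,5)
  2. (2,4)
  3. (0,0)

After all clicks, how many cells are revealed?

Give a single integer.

Answer: 8

Derivation:
Click 1 (5,5) count=0: revealed 6 new [(3,4) (3,5) (4,4) (4,5) (5,4) (5,5)] -> total=6
Click 2 (2,4) count=4: revealed 1 new [(2,4)] -> total=7
Click 3 (0,0) count=1: revealed 1 new [(0,0)] -> total=8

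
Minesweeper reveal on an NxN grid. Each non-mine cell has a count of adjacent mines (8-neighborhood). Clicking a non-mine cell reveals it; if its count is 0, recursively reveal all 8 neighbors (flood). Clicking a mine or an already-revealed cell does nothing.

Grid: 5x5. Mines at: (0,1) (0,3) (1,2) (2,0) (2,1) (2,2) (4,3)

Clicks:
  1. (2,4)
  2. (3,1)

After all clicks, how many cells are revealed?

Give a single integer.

Answer: 7

Derivation:
Click 1 (2,4) count=0: revealed 6 new [(1,3) (1,4) (2,3) (2,4) (3,3) (3,4)] -> total=6
Click 2 (3,1) count=3: revealed 1 new [(3,1)] -> total=7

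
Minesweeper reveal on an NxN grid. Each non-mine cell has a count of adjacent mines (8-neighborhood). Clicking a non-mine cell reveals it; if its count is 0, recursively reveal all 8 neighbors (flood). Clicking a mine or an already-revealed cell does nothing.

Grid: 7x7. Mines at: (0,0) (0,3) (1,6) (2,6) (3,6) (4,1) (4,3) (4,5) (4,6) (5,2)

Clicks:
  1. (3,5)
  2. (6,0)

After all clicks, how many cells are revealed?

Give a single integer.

Answer: 5

Derivation:
Click 1 (3,5) count=4: revealed 1 new [(3,5)] -> total=1
Click 2 (6,0) count=0: revealed 4 new [(5,0) (5,1) (6,0) (6,1)] -> total=5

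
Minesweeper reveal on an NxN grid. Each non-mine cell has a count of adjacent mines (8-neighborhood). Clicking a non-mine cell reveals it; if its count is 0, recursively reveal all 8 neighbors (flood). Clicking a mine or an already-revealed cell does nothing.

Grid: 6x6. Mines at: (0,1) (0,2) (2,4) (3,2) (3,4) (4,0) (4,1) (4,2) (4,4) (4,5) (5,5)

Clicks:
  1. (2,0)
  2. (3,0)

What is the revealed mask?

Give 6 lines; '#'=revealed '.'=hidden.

Answer: ......
##....
##....
##....
......
......

Derivation:
Click 1 (2,0) count=0: revealed 6 new [(1,0) (1,1) (2,0) (2,1) (3,0) (3,1)] -> total=6
Click 2 (3,0) count=2: revealed 0 new [(none)] -> total=6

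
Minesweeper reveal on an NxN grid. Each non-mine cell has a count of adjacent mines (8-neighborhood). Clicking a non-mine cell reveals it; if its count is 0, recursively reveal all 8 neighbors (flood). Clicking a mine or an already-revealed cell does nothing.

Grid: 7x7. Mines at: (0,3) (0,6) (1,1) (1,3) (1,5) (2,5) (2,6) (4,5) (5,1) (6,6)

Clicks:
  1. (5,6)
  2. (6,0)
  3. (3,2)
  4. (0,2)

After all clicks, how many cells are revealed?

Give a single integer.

Click 1 (5,6) count=2: revealed 1 new [(5,6)] -> total=1
Click 2 (6,0) count=1: revealed 1 new [(6,0)] -> total=2
Click 3 (3,2) count=0: revealed 23 new [(2,0) (2,1) (2,2) (2,3) (2,4) (3,0) (3,1) (3,2) (3,3) (3,4) (4,0) (4,1) (4,2) (4,3) (4,4) (5,2) (5,3) (5,4) (5,5) (6,2) (6,3) (6,4) (6,5)] -> total=25
Click 4 (0,2) count=3: revealed 1 new [(0,2)] -> total=26

Answer: 26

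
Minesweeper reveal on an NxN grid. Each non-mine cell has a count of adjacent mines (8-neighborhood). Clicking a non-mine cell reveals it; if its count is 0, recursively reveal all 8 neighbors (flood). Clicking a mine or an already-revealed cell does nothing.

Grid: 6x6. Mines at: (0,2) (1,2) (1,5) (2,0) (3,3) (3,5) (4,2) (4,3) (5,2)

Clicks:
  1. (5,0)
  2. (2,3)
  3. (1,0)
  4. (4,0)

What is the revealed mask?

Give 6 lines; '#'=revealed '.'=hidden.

Click 1 (5,0) count=0: revealed 6 new [(3,0) (3,1) (4,0) (4,1) (5,0) (5,1)] -> total=6
Click 2 (2,3) count=2: revealed 1 new [(2,3)] -> total=7
Click 3 (1,0) count=1: revealed 1 new [(1,0)] -> total=8
Click 4 (4,0) count=0: revealed 0 new [(none)] -> total=8

Answer: ......
#.....
...#..
##....
##....
##....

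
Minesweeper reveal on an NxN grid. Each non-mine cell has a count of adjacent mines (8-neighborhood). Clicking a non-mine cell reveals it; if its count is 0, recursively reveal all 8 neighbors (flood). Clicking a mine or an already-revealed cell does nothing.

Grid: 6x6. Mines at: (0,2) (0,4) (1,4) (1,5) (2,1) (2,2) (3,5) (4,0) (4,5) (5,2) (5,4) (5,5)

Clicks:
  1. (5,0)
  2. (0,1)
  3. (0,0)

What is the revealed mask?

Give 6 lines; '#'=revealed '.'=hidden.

Click 1 (5,0) count=1: revealed 1 new [(5,0)] -> total=1
Click 2 (0,1) count=1: revealed 1 new [(0,1)] -> total=2
Click 3 (0,0) count=0: revealed 3 new [(0,0) (1,0) (1,1)] -> total=5

Answer: ##....
##....
......
......
......
#.....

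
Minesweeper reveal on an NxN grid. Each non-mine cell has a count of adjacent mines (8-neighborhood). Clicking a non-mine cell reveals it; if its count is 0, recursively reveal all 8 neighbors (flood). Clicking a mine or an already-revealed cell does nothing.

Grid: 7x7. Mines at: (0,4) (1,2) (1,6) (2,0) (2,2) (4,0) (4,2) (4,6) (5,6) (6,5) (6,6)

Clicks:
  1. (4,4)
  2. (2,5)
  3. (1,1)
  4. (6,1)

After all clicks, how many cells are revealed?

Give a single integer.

Answer: 24

Derivation:
Click 1 (4,4) count=0: revealed 15 new [(1,3) (1,4) (1,5) (2,3) (2,4) (2,5) (3,3) (3,4) (3,5) (4,3) (4,4) (4,5) (5,3) (5,4) (5,5)] -> total=15
Click 2 (2,5) count=1: revealed 0 new [(none)] -> total=15
Click 3 (1,1) count=3: revealed 1 new [(1,1)] -> total=16
Click 4 (6,1) count=0: revealed 8 new [(5,0) (5,1) (5,2) (6,0) (6,1) (6,2) (6,3) (6,4)] -> total=24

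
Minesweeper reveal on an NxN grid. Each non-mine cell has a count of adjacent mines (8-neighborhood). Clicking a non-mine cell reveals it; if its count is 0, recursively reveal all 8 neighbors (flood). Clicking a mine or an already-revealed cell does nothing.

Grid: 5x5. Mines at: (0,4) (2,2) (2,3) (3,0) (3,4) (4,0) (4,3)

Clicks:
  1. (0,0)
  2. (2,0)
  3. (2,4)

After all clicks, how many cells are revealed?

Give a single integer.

Answer: 11

Derivation:
Click 1 (0,0) count=0: revealed 10 new [(0,0) (0,1) (0,2) (0,3) (1,0) (1,1) (1,2) (1,3) (2,0) (2,1)] -> total=10
Click 2 (2,0) count=1: revealed 0 new [(none)] -> total=10
Click 3 (2,4) count=2: revealed 1 new [(2,4)] -> total=11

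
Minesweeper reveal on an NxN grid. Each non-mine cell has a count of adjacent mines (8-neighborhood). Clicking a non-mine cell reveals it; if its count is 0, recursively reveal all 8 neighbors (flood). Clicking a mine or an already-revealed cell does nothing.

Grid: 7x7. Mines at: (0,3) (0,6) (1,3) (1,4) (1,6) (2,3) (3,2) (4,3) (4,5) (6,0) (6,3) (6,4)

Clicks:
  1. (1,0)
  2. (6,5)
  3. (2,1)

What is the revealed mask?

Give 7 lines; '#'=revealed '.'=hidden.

Answer: ###....
###....
###....
##.....
##.....
##.....
.....#.

Derivation:
Click 1 (1,0) count=0: revealed 15 new [(0,0) (0,1) (0,2) (1,0) (1,1) (1,2) (2,0) (2,1) (2,2) (3,0) (3,1) (4,0) (4,1) (5,0) (5,1)] -> total=15
Click 2 (6,5) count=1: revealed 1 new [(6,5)] -> total=16
Click 3 (2,1) count=1: revealed 0 new [(none)] -> total=16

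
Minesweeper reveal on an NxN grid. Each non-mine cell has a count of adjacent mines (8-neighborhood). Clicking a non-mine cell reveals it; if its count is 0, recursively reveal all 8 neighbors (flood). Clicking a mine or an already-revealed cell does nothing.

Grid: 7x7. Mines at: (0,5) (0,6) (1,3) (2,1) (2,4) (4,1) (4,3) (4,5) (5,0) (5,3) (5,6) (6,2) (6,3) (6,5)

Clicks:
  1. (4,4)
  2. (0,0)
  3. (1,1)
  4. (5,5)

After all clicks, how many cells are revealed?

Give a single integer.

Answer: 8

Derivation:
Click 1 (4,4) count=3: revealed 1 new [(4,4)] -> total=1
Click 2 (0,0) count=0: revealed 6 new [(0,0) (0,1) (0,2) (1,0) (1,1) (1,2)] -> total=7
Click 3 (1,1) count=1: revealed 0 new [(none)] -> total=7
Click 4 (5,5) count=3: revealed 1 new [(5,5)] -> total=8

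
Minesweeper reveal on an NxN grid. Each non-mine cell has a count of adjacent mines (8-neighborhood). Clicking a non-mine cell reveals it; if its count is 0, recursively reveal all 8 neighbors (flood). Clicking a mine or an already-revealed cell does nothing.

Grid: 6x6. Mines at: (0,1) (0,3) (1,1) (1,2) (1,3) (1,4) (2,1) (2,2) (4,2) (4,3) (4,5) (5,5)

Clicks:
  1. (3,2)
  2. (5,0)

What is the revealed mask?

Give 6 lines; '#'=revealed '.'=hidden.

Click 1 (3,2) count=4: revealed 1 new [(3,2)] -> total=1
Click 2 (5,0) count=0: revealed 6 new [(3,0) (3,1) (4,0) (4,1) (5,0) (5,1)] -> total=7

Answer: ......
......
......
###...
##....
##....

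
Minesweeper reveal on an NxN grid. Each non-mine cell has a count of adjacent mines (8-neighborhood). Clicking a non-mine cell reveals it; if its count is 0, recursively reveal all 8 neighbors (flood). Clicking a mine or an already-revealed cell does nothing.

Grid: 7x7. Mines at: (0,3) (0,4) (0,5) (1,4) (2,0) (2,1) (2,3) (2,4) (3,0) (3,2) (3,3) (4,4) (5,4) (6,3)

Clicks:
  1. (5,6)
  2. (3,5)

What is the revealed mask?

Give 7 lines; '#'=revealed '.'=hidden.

Answer: .......
.....##
.....##
.....##
.....##
.....##
.....##

Derivation:
Click 1 (5,6) count=0: revealed 12 new [(1,5) (1,6) (2,5) (2,6) (3,5) (3,6) (4,5) (4,6) (5,5) (5,6) (6,5) (6,6)] -> total=12
Click 2 (3,5) count=2: revealed 0 new [(none)] -> total=12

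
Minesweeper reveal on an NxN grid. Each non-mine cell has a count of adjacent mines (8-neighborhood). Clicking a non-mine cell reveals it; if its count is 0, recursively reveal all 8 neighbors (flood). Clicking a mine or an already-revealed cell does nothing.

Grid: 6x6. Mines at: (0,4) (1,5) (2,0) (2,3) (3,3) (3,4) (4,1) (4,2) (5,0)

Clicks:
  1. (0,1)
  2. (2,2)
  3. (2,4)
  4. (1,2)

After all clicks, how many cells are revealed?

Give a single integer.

Click 1 (0,1) count=0: revealed 8 new [(0,0) (0,1) (0,2) (0,3) (1,0) (1,1) (1,2) (1,3)] -> total=8
Click 2 (2,2) count=2: revealed 1 new [(2,2)] -> total=9
Click 3 (2,4) count=4: revealed 1 new [(2,4)] -> total=10
Click 4 (1,2) count=1: revealed 0 new [(none)] -> total=10

Answer: 10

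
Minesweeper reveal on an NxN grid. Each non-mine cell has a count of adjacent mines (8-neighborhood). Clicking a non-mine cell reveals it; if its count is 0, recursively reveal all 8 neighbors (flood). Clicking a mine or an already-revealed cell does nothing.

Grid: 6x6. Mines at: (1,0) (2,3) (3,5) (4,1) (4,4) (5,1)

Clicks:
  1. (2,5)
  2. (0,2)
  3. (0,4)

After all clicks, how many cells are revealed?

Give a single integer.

Answer: 12

Derivation:
Click 1 (2,5) count=1: revealed 1 new [(2,5)] -> total=1
Click 2 (0,2) count=0: revealed 11 new [(0,1) (0,2) (0,3) (0,4) (0,5) (1,1) (1,2) (1,3) (1,4) (1,5) (2,4)] -> total=12
Click 3 (0,4) count=0: revealed 0 new [(none)] -> total=12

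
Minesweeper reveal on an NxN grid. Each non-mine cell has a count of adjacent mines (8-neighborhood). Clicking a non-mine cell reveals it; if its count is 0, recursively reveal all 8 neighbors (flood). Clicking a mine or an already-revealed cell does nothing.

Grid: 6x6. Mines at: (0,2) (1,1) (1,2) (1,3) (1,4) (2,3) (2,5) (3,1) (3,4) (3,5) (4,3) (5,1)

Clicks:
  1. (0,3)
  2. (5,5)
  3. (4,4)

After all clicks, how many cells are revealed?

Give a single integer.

Click 1 (0,3) count=4: revealed 1 new [(0,3)] -> total=1
Click 2 (5,5) count=0: revealed 4 new [(4,4) (4,5) (5,4) (5,5)] -> total=5
Click 3 (4,4) count=3: revealed 0 new [(none)] -> total=5

Answer: 5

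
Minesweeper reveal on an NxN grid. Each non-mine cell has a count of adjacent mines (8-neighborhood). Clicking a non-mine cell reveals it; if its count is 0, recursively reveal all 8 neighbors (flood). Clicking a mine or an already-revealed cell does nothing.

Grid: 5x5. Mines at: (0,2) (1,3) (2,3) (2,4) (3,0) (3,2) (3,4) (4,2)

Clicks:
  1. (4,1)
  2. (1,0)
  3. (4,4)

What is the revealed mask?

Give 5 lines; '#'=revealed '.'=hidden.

Answer: ##...
##...
##...
.....
.#..#

Derivation:
Click 1 (4,1) count=3: revealed 1 new [(4,1)] -> total=1
Click 2 (1,0) count=0: revealed 6 new [(0,0) (0,1) (1,0) (1,1) (2,0) (2,1)] -> total=7
Click 3 (4,4) count=1: revealed 1 new [(4,4)] -> total=8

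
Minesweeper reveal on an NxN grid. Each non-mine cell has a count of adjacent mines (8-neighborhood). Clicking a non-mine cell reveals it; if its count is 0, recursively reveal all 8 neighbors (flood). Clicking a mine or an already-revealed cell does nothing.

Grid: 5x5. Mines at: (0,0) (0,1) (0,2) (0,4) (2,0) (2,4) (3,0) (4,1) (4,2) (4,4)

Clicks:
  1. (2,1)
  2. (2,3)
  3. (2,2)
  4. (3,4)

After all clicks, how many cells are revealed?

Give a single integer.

Click 1 (2,1) count=2: revealed 1 new [(2,1)] -> total=1
Click 2 (2,3) count=1: revealed 1 new [(2,3)] -> total=2
Click 3 (2,2) count=0: revealed 7 new [(1,1) (1,2) (1,3) (2,2) (3,1) (3,2) (3,3)] -> total=9
Click 4 (3,4) count=2: revealed 1 new [(3,4)] -> total=10

Answer: 10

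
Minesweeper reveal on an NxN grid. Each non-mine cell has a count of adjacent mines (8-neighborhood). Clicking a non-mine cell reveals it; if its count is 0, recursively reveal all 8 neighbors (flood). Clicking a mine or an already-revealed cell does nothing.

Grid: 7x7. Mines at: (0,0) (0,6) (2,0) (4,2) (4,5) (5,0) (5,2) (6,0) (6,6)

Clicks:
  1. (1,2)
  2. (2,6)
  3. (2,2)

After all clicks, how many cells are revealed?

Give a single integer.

Click 1 (1,2) count=0: revealed 23 new [(0,1) (0,2) (0,3) (0,4) (0,5) (1,1) (1,2) (1,3) (1,4) (1,5) (1,6) (2,1) (2,2) (2,3) (2,4) (2,5) (2,6) (3,1) (3,2) (3,3) (3,4) (3,5) (3,6)] -> total=23
Click 2 (2,6) count=0: revealed 0 new [(none)] -> total=23
Click 3 (2,2) count=0: revealed 0 new [(none)] -> total=23

Answer: 23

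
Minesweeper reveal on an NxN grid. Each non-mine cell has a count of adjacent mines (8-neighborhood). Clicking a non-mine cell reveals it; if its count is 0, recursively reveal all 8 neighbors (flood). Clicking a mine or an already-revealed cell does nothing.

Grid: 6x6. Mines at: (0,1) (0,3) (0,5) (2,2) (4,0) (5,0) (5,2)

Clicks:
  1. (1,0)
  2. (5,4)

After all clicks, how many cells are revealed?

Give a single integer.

Answer: 16

Derivation:
Click 1 (1,0) count=1: revealed 1 new [(1,0)] -> total=1
Click 2 (5,4) count=0: revealed 15 new [(1,3) (1,4) (1,5) (2,3) (2,4) (2,5) (3,3) (3,4) (3,5) (4,3) (4,4) (4,5) (5,3) (5,4) (5,5)] -> total=16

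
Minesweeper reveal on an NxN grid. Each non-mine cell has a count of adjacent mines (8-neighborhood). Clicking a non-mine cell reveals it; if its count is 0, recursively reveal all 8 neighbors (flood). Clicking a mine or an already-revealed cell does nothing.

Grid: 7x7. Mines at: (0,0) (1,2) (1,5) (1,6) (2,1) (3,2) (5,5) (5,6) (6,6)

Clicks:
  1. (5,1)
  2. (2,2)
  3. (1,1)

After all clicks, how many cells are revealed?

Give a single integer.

Answer: 19

Derivation:
Click 1 (5,1) count=0: revealed 17 new [(3,0) (3,1) (4,0) (4,1) (4,2) (4,3) (4,4) (5,0) (5,1) (5,2) (5,3) (5,4) (6,0) (6,1) (6,2) (6,3) (6,4)] -> total=17
Click 2 (2,2) count=3: revealed 1 new [(2,2)] -> total=18
Click 3 (1,1) count=3: revealed 1 new [(1,1)] -> total=19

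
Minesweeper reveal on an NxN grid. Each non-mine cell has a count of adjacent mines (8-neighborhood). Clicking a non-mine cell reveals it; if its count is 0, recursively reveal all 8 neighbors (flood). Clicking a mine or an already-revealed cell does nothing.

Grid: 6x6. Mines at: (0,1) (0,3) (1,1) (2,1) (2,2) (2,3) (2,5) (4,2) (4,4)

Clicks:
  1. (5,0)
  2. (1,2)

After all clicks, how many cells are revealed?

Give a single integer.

Answer: 7

Derivation:
Click 1 (5,0) count=0: revealed 6 new [(3,0) (3,1) (4,0) (4,1) (5,0) (5,1)] -> total=6
Click 2 (1,2) count=6: revealed 1 new [(1,2)] -> total=7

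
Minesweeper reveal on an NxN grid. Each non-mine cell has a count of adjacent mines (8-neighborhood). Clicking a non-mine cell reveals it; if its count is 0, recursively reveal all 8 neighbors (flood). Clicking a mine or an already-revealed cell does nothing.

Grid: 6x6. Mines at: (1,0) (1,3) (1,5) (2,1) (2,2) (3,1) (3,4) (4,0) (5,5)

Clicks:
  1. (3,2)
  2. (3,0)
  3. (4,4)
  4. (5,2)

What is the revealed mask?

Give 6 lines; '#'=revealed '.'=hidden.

Click 1 (3,2) count=3: revealed 1 new [(3,2)] -> total=1
Click 2 (3,0) count=3: revealed 1 new [(3,0)] -> total=2
Click 3 (4,4) count=2: revealed 1 new [(4,4)] -> total=3
Click 4 (5,2) count=0: revealed 7 new [(4,1) (4,2) (4,3) (5,1) (5,2) (5,3) (5,4)] -> total=10

Answer: ......
......
......
#.#...
.####.
.####.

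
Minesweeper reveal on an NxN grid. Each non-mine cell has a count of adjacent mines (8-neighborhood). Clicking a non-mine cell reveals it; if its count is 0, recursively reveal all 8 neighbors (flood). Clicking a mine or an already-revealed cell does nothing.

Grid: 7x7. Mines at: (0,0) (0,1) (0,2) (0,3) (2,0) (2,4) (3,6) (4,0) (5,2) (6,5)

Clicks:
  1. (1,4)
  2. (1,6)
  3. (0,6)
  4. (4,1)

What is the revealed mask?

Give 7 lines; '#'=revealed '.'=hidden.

Answer: ....###
....###
.....##
.......
.#.....
.......
.......

Derivation:
Click 1 (1,4) count=2: revealed 1 new [(1,4)] -> total=1
Click 2 (1,6) count=0: revealed 7 new [(0,4) (0,5) (0,6) (1,5) (1,6) (2,5) (2,6)] -> total=8
Click 3 (0,6) count=0: revealed 0 new [(none)] -> total=8
Click 4 (4,1) count=2: revealed 1 new [(4,1)] -> total=9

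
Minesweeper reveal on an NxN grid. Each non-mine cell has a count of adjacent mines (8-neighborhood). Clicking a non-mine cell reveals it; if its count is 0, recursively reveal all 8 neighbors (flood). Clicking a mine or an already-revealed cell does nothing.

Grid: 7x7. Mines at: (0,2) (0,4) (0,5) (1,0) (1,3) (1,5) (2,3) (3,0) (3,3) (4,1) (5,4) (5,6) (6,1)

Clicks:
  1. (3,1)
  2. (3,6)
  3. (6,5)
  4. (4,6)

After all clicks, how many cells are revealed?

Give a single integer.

Answer: 11

Derivation:
Click 1 (3,1) count=2: revealed 1 new [(3,1)] -> total=1
Click 2 (3,6) count=0: revealed 9 new [(2,4) (2,5) (2,6) (3,4) (3,5) (3,6) (4,4) (4,5) (4,6)] -> total=10
Click 3 (6,5) count=2: revealed 1 new [(6,5)] -> total=11
Click 4 (4,6) count=1: revealed 0 new [(none)] -> total=11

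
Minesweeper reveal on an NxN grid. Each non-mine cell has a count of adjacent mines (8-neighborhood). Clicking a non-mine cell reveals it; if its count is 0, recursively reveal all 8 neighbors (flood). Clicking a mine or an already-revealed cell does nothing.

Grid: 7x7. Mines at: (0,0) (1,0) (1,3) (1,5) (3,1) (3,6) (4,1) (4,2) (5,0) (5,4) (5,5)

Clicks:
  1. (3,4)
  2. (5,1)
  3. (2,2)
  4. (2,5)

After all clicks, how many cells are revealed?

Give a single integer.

Answer: 11

Derivation:
Click 1 (3,4) count=0: revealed 9 new [(2,3) (2,4) (2,5) (3,3) (3,4) (3,5) (4,3) (4,4) (4,5)] -> total=9
Click 2 (5,1) count=3: revealed 1 new [(5,1)] -> total=10
Click 3 (2,2) count=2: revealed 1 new [(2,2)] -> total=11
Click 4 (2,5) count=2: revealed 0 new [(none)] -> total=11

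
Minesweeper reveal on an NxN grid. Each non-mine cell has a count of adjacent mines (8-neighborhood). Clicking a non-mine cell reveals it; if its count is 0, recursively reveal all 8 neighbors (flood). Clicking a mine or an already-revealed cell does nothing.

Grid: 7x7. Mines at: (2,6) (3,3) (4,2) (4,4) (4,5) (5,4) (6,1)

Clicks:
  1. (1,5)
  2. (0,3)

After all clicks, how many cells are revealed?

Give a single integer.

Click 1 (1,5) count=1: revealed 1 new [(1,5)] -> total=1
Click 2 (0,3) count=0: revealed 26 new [(0,0) (0,1) (0,2) (0,3) (0,4) (0,5) (0,6) (1,0) (1,1) (1,2) (1,3) (1,4) (1,6) (2,0) (2,1) (2,2) (2,3) (2,4) (2,5) (3,0) (3,1) (3,2) (4,0) (4,1) (5,0) (5,1)] -> total=27

Answer: 27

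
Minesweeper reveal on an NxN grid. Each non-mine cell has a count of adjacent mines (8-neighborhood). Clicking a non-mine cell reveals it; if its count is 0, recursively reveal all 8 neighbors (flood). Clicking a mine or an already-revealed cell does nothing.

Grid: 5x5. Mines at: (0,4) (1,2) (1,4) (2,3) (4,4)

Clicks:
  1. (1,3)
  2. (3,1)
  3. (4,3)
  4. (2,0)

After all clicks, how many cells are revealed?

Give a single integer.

Answer: 16

Derivation:
Click 1 (1,3) count=4: revealed 1 new [(1,3)] -> total=1
Click 2 (3,1) count=0: revealed 15 new [(0,0) (0,1) (1,0) (1,1) (2,0) (2,1) (2,2) (3,0) (3,1) (3,2) (3,3) (4,0) (4,1) (4,2) (4,3)] -> total=16
Click 3 (4,3) count=1: revealed 0 new [(none)] -> total=16
Click 4 (2,0) count=0: revealed 0 new [(none)] -> total=16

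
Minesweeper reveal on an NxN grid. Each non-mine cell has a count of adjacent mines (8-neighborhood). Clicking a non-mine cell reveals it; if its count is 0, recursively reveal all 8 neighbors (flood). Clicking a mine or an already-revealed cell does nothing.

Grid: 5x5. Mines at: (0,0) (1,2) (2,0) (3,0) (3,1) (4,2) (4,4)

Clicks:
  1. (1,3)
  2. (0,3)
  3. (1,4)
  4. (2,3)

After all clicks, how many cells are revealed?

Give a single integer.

Click 1 (1,3) count=1: revealed 1 new [(1,3)] -> total=1
Click 2 (0,3) count=1: revealed 1 new [(0,3)] -> total=2
Click 3 (1,4) count=0: revealed 6 new [(0,4) (1,4) (2,3) (2,4) (3,3) (3,4)] -> total=8
Click 4 (2,3) count=1: revealed 0 new [(none)] -> total=8

Answer: 8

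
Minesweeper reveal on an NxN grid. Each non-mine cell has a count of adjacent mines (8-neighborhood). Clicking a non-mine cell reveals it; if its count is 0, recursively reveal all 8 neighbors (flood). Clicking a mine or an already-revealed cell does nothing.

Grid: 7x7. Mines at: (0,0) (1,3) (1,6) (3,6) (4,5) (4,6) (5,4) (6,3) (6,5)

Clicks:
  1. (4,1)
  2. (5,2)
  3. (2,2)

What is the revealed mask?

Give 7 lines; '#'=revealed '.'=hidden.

Click 1 (4,1) count=0: revealed 25 new [(1,0) (1,1) (1,2) (2,0) (2,1) (2,2) (2,3) (2,4) (3,0) (3,1) (3,2) (3,3) (3,4) (4,0) (4,1) (4,2) (4,3) (4,4) (5,0) (5,1) (5,2) (5,3) (6,0) (6,1) (6,2)] -> total=25
Click 2 (5,2) count=1: revealed 0 new [(none)] -> total=25
Click 3 (2,2) count=1: revealed 0 new [(none)] -> total=25

Answer: .......
###....
#####..
#####..
#####..
####...
###....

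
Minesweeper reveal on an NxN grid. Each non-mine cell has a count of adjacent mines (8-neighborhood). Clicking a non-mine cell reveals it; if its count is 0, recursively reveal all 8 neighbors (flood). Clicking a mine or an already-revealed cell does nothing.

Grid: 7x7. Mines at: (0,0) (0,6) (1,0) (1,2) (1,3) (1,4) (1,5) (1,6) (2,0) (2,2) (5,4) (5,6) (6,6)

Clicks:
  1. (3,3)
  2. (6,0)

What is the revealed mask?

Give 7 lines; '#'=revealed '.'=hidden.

Answer: .......
.......
.......
####...
####...
####...
####...

Derivation:
Click 1 (3,3) count=1: revealed 1 new [(3,3)] -> total=1
Click 2 (6,0) count=0: revealed 15 new [(3,0) (3,1) (3,2) (4,0) (4,1) (4,2) (4,3) (5,0) (5,1) (5,2) (5,3) (6,0) (6,1) (6,2) (6,3)] -> total=16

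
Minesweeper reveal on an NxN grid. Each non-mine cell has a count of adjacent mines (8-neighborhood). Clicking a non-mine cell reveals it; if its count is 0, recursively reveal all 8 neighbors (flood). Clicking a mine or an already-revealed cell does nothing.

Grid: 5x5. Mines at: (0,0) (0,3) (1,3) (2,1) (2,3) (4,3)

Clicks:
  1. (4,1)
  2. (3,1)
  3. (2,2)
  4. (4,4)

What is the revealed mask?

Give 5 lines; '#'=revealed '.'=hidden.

Answer: .....
.....
..#..
###..
###.#

Derivation:
Click 1 (4,1) count=0: revealed 6 new [(3,0) (3,1) (3,2) (4,0) (4,1) (4,2)] -> total=6
Click 2 (3,1) count=1: revealed 0 new [(none)] -> total=6
Click 3 (2,2) count=3: revealed 1 new [(2,2)] -> total=7
Click 4 (4,4) count=1: revealed 1 new [(4,4)] -> total=8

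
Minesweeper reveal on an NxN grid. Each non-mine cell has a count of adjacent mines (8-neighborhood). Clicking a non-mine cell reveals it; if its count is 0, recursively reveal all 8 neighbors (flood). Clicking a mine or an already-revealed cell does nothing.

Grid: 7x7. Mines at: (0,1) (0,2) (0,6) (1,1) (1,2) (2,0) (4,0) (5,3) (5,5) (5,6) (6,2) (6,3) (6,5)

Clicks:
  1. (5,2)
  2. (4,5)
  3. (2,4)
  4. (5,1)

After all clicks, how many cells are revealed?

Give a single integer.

Answer: 27

Derivation:
Click 1 (5,2) count=3: revealed 1 new [(5,2)] -> total=1
Click 2 (4,5) count=2: revealed 1 new [(4,5)] -> total=2
Click 3 (2,4) count=0: revealed 24 new [(0,3) (0,4) (0,5) (1,3) (1,4) (1,5) (1,6) (2,1) (2,2) (2,3) (2,4) (2,5) (2,6) (3,1) (3,2) (3,3) (3,4) (3,5) (3,6) (4,1) (4,2) (4,3) (4,4) (4,6)] -> total=26
Click 4 (5,1) count=2: revealed 1 new [(5,1)] -> total=27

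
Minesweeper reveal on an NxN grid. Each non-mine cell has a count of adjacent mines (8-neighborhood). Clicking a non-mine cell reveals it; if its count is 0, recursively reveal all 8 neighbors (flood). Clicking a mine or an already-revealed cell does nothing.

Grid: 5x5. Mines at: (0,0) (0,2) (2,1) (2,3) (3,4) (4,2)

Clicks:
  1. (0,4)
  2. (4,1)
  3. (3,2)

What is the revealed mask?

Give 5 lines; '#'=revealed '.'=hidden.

Click 1 (0,4) count=0: revealed 4 new [(0,3) (0,4) (1,3) (1,4)] -> total=4
Click 2 (4,1) count=1: revealed 1 new [(4,1)] -> total=5
Click 3 (3,2) count=3: revealed 1 new [(3,2)] -> total=6

Answer: ...##
...##
.....
..#..
.#...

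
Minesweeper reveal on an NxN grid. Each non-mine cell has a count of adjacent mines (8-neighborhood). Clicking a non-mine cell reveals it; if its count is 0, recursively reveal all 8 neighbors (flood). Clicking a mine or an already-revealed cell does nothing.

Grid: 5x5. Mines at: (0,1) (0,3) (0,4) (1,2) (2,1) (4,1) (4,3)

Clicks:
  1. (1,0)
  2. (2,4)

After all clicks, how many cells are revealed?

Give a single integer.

Answer: 7

Derivation:
Click 1 (1,0) count=2: revealed 1 new [(1,0)] -> total=1
Click 2 (2,4) count=0: revealed 6 new [(1,3) (1,4) (2,3) (2,4) (3,3) (3,4)] -> total=7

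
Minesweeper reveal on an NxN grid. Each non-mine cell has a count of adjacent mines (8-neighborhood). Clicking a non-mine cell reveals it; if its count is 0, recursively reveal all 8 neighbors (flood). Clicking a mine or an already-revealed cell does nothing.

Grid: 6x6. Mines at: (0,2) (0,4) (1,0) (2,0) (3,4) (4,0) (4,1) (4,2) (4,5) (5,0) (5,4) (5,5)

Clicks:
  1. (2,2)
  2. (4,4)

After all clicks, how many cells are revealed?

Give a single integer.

Answer: 10

Derivation:
Click 1 (2,2) count=0: revealed 9 new [(1,1) (1,2) (1,3) (2,1) (2,2) (2,3) (3,1) (3,2) (3,3)] -> total=9
Click 2 (4,4) count=4: revealed 1 new [(4,4)] -> total=10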